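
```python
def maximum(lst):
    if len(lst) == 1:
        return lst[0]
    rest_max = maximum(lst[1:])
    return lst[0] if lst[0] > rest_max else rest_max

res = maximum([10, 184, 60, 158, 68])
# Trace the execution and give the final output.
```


maximum([10, 184, 60, 158, 68])
= compare 10 with maximum([184, 60, 158, 68])
= compare 184 with maximum([60, 158, 68])
= compare 60 with maximum([158, 68])
= compare 158 with maximum([68])
Base: maximum([68]) = 68
compare 158 with 68: max = 158
compare 60 with 158: max = 158
compare 184 with 158: max = 184
compare 10 with 184: max = 184
= 184


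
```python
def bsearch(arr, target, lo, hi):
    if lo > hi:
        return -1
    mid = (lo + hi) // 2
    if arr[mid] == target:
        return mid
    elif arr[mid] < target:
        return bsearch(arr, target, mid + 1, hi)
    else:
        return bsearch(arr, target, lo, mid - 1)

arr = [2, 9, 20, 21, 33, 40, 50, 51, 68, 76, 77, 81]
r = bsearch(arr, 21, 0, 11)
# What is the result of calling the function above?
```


bsearch(arr, 21, 0, 11)
lo=0, hi=11, mid=5, arr[mid]=40
40 > 21, search left half
lo=0, hi=4, mid=2, arr[mid]=20
20 < 21, search right half
lo=3, hi=4, mid=3, arr[mid]=21
arr[3] == 21, found at index 3
= 3


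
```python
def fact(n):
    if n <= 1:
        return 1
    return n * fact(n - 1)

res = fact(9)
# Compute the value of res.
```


fact(9)
= 9 * fact(8)
= 9 * 8 * fact(7)
= 9 * 8 * 7 * fact(6)
= 9 * 8 * 7 * 6 * fact(5)
= 9 * 8 * 7 * 6 * 5 * fact(4)
= 9 * 8 * 7 * 6 * 5 * 4 * fact(3)
= 9 * 8 * 7 * 6 * 5 * 4 * 3 * fact(2)
= 9 * 8 * 7 * 6 * 5 * 4 * 3 * 2 * fact(1)
= 9 * 8 * 7 * 6 * 5 * 4 * 3 * 2 * 1
= 362880


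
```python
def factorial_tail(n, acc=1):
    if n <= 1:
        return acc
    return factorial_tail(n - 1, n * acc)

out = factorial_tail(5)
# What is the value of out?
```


factorial_tail(5, 1)
= factorial_tail(4, 5 * 1) = factorial_tail(4, 5)
= factorial_tail(3, 4 * 5) = factorial_tail(3, 20)
= factorial_tail(2, 3 * 20) = factorial_tail(2, 60)
= factorial_tail(1, 2 * 60) = factorial_tail(1, 120)
n <= 1, return acc = 120


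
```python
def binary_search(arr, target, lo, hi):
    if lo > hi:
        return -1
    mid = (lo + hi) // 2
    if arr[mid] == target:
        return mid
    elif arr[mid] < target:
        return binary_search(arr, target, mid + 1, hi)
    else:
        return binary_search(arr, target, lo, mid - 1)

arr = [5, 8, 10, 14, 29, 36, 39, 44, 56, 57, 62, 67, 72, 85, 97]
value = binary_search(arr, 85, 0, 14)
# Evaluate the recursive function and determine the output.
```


binary_search(arr, 85, 0, 14)
lo=0, hi=14, mid=7, arr[mid]=44
44 < 85, search right half
lo=8, hi=14, mid=11, arr[mid]=67
67 < 85, search right half
lo=12, hi=14, mid=13, arr[mid]=85
arr[13] == 85, found at index 13
= 13


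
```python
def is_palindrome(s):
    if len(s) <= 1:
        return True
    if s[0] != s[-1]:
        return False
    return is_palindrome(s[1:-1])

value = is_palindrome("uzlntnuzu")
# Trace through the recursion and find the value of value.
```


is_palindrome("uzlntnuzu")
"uzlntnuzu": s[0]='u' == s[-1]='u' -> is_palindrome("zlntnuz")
"zlntnuz": s[0]='z' == s[-1]='z' -> is_palindrome("lntnu")
"lntnu": s[0]='l' != s[-1]='u' -> False
= False


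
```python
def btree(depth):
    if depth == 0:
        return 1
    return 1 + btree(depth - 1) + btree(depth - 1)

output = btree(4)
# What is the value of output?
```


btree(4)
= 1 + btree(3) + btree(3)
= 1 + 2 * btree(3)
btree(k) = 2^(k+1) - 1
btree(0) = 1
btree(1) = 3
btree(2) = 7
btree(3) = 15
btree(4) = 31
btree(4) = 2^5 - 1 = 31


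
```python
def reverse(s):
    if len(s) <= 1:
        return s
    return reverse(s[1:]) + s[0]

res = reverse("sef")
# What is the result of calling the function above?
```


reverse("sef")
= reverse("ef") + "s"
= reverse("f") + "e" + "s"
= "f" + "e" + "s"
= "fes"


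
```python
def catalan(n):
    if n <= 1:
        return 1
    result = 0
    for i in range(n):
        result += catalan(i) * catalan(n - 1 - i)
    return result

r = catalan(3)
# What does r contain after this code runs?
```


catalan(3)
= sum of catalan(i) * catalan(3-1-i) for i in 0..2
First compute sub-values bottom-up:
  catalan(0) = 1, catalan(1) = 1
  catalan(2) = 1*1 + 1*1 = 2
Now catalan(3):
  catalan(0)*catalan(2) = 1*2 = 2
  catalan(1)*catalan(1) = 1*1 = 1
  catalan(2)*catalan(0) = 2*1 = 2
= 2 + 1 + 2
= 5


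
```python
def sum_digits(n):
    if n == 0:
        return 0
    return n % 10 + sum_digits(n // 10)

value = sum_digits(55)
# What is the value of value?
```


sum_digits(55)
= 5 + sum_digits(5)
= 5 + 5 + sum_digits(0)
= 5 + 5 + 0
= 10


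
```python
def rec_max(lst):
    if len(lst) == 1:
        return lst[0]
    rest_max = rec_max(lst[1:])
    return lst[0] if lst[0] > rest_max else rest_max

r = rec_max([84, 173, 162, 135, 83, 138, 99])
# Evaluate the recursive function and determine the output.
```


rec_max([84, 173, 162, 135, 83, 138, 99])
= compare 84 with rec_max([173, 162, 135, 83, 138, 99])
= compare 173 with rec_max([162, 135, 83, 138, 99])
= compare 162 with rec_max([135, 83, 138, 99])
= compare 135 with rec_max([83, 138, 99])
= compare 83 with rec_max([138, 99])
= compare 138 with rec_max([99])
Base: rec_max([99]) = 99
compare 138 with 99: max = 138
compare 83 with 138: max = 138
compare 135 with 138: max = 138
compare 162 with 138: max = 162
compare 173 with 162: max = 173
compare 84 with 173: max = 173
= 173


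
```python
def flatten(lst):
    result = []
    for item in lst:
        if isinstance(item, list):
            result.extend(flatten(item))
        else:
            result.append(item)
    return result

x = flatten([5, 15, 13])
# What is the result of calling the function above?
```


flatten([5, 15, 13])
Processing each element:
  5 is not a list -> append 5
  15 is not a list -> append 15
  13 is not a list -> append 13
= [5, 15, 13]


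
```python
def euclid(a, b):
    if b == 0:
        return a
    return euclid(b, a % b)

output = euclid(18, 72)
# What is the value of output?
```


euclid(18, 72)
= euclid(72, 18 % 72) = euclid(72, 18)
= euclid(18, 72 % 18) = euclid(18, 0)
b == 0, return a = 18


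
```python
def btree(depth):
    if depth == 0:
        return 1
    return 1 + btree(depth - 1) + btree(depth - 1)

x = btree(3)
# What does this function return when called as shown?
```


btree(3)
= 1 + btree(2) + btree(2)
= 1 + 2 * btree(2)
btree(k) = 2^(k+1) - 1
btree(0) = 1
btree(1) = 3
btree(2) = 7
btree(3) = 15
btree(3) = 2^4 - 1 = 15


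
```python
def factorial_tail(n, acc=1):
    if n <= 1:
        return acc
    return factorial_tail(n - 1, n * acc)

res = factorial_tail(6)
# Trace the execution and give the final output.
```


factorial_tail(6, 1)
= factorial_tail(5, 6 * 1) = factorial_tail(5, 6)
= factorial_tail(4, 5 * 6) = factorial_tail(4, 30)
= factorial_tail(3, 4 * 30) = factorial_tail(3, 120)
= factorial_tail(2, 3 * 120) = factorial_tail(2, 360)
= factorial_tail(1, 2 * 360) = factorial_tail(1, 720)
n <= 1, return acc = 720


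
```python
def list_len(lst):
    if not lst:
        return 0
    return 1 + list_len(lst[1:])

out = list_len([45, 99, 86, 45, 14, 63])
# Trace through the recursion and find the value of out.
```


list_len([45, 99, 86, 45, 14, 63])
= 1 + list_len([99, 86, 45, 14, 63])
= 1 + 1 + list_len([86, 45, 14, 63])
= 1 + 1 + 1 + list_len([45, 14, 63])
= 1 + 1 + 1 + 1 + list_len([14, 63])
= 1 + 1 + 1 + 1 + 1 + list_len([63])
= 1 + 1 + 1 + 1 + 1 + 1 + list_len([])
= 1 + 1 + 1 + 1 + 1 + 1 + 0
= 6


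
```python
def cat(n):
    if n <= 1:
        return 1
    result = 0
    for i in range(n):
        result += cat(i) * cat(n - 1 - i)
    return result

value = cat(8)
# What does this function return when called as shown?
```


cat(8)
= sum of cat(i) * cat(8-1-i) for i in 0..7
First compute sub-values bottom-up:
  cat(0) = 1, cat(1) = 1
  cat(2) = 1*1 + 1*1 = 2
  cat(3) = 1*2 + 1*1 + 2*1 = 5
  cat(4) = 1*5 + 1*2 + 2*1 + 5*1 = 14
  cat(5) = 1*14 + 1*5 + 2*2 + 5*1 + 14*1 = 42
  cat(6) = 1*42 + 1*14 + 2*5 + 5*2 + 14*1 + 42*1 = 132
  cat(7) = 1*132 + 1*42 + 2*14 + 5*5 + 14*2 + 42*1 + 132*1 = 429
Now cat(8):
  cat(0)*cat(7) = 1*429 = 429
  cat(1)*cat(6) = 1*132 = 132
  cat(2)*cat(5) = 2*42 = 84
  cat(3)*cat(4) = 5*14 = 70
  cat(4)*cat(3) = 14*5 = 70
  cat(5)*cat(2) = 42*2 = 84
  cat(6)*cat(1) = 132*1 = 132
  cat(7)*cat(0) = 429*1 = 429
= 429 + 132 + 84 + 70 + 70 + 84 + 132 + 429
= 1430


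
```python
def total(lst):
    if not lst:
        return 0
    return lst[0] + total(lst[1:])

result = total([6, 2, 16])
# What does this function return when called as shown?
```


total([6, 2, 16])
= 6 + total([2, 16])
= 6 + 2 + total([16])
= 6 + 2 + 16 + total([])
= 6 + 2 + 16 + 0
= 24


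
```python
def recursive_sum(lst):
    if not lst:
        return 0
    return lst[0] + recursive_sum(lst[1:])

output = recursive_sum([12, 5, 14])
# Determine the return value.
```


recursive_sum([12, 5, 14])
= 12 + recursive_sum([5, 14])
= 12 + 5 + recursive_sum([14])
= 12 + 5 + 14 + recursive_sum([])
= 12 + 5 + 14 + 0
= 31


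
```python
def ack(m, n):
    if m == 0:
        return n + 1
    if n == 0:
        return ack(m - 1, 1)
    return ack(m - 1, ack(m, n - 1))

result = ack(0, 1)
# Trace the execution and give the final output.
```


ack(0, 1)
m == 0: return 1 + 1 = 2
= 2


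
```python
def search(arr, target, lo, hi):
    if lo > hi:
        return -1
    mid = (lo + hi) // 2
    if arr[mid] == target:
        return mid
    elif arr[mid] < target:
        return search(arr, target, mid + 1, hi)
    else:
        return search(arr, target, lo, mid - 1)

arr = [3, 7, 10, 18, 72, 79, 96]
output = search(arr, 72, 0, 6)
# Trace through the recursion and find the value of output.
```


search(arr, 72, 0, 6)
lo=0, hi=6, mid=3, arr[mid]=18
18 < 72, search right half
lo=4, hi=6, mid=5, arr[mid]=79
79 > 72, search left half
lo=4, hi=4, mid=4, arr[mid]=72
arr[4] == 72, found at index 4
= 4


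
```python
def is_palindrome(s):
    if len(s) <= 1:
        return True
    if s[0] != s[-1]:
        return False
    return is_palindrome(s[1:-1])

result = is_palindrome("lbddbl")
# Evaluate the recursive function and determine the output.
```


is_palindrome("lbddbl")
"lbddbl": s[0]='l' == s[-1]='l' -> is_palindrome("bddb")
"bddb": s[0]='b' == s[-1]='b' -> is_palindrome("dd")
"dd": s[0]='d' == s[-1]='d' -> is_palindrome("")
"": len <= 1 -> True
= True


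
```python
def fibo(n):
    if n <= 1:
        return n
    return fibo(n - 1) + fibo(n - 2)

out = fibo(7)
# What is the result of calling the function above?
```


fibo(7)
= fibo(6) + fibo(5)
= (fibo(5) + fibo(4)) + fibo(5)
Computing bottom-up: fibo(0)=0, fibo(1)=1, fibo(2)=1, fibo(3)=2, fibo(4)=3, fibo(5)=5, fibo(6)=8, fibo(7)=13
= 13


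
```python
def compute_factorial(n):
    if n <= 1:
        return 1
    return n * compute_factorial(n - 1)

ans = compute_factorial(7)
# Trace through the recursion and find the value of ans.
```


compute_factorial(7)
= 7 * compute_factorial(6)
= 7 * 6 * compute_factorial(5)
= 7 * 6 * 5 * compute_factorial(4)
= 7 * 6 * 5 * 4 * compute_factorial(3)
= 7 * 6 * 5 * 4 * 3 * compute_factorial(2)
= 7 * 6 * 5 * 4 * 3 * 2 * compute_factorial(1)
= 7 * 6 * 5 * 4 * 3 * 2 * 1
= 5040


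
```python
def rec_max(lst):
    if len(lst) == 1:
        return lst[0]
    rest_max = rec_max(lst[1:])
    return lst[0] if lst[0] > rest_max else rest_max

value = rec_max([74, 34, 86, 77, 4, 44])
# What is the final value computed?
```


rec_max([74, 34, 86, 77, 4, 44])
= compare 74 with rec_max([34, 86, 77, 4, 44])
= compare 34 with rec_max([86, 77, 4, 44])
= compare 86 with rec_max([77, 4, 44])
= compare 77 with rec_max([4, 44])
= compare 4 with rec_max([44])
Base: rec_max([44]) = 44
compare 4 with 44: max = 44
compare 77 with 44: max = 77
compare 86 with 77: max = 86
compare 34 with 86: max = 86
compare 74 with 86: max = 86
= 86


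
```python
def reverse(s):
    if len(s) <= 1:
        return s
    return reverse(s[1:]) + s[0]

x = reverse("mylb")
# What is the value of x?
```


reverse("mylb")
= reverse("ylb") + "m"
= reverse("lb") + "y" + "m"
= reverse("b") + "l" + "y" + "m"
= "b" + "l" + "y" + "m"
= "blym"


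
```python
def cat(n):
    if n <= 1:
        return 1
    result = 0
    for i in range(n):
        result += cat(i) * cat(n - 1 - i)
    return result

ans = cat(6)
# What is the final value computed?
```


cat(6)
= sum of cat(i) * cat(6-1-i) for i in 0..5
First compute sub-values bottom-up:
  cat(0) = 1, cat(1) = 1
  cat(2) = 1*1 + 1*1 = 2
  cat(3) = 1*2 + 1*1 + 2*1 = 5
  cat(4) = 1*5 + 1*2 + 2*1 + 5*1 = 14
  cat(5) = 1*14 + 1*5 + 2*2 + 5*1 + 14*1 = 42
Now cat(6):
  cat(0)*cat(5) = 1*42 = 42
  cat(1)*cat(4) = 1*14 = 14
  cat(2)*cat(3) = 2*5 = 10
  cat(3)*cat(2) = 5*2 = 10
  cat(4)*cat(1) = 14*1 = 14
  cat(5)*cat(0) = 42*1 = 42
= 42 + 14 + 10 + 10 + 14 + 42
= 132


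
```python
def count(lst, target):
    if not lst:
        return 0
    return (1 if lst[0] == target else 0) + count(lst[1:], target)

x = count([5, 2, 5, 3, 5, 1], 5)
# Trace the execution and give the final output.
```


count([5, 2, 5, 3, 5, 1], 5)
lst[0]=5 == 5: 1 + count([2, 5, 3, 5, 1], 5)
lst[0]=2 != 5: 0 + count([5, 3, 5, 1], 5)
lst[0]=5 == 5: 1 + count([3, 5, 1], 5)
lst[0]=3 != 5: 0 + count([5, 1], 5)
lst[0]=5 == 5: 1 + count([1], 5)
lst[0]=1 != 5: 0 + count([], 5)
= 3


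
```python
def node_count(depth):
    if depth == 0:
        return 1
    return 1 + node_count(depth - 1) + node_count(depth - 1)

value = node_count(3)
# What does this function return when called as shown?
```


node_count(3)
= 1 + node_count(2) + node_count(2)
= 1 + 2 * node_count(2)
node_count(k) = 2^(k+1) - 1
node_count(0) = 1
node_count(1) = 3
node_count(2) = 7
node_count(3) = 15
node_count(3) = 2^4 - 1 = 15


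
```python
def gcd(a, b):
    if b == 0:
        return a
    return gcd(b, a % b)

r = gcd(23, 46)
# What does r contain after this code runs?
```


gcd(23, 46)
= gcd(46, 23 % 46) = gcd(46, 23)
= gcd(23, 46 % 23) = gcd(23, 0)
b == 0, return a = 23


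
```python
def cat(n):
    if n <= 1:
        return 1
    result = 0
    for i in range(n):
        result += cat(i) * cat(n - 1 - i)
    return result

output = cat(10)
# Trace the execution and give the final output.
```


cat(10)
= sum of cat(i) * cat(10-1-i) for i in 0..9
First compute sub-values bottom-up:
  cat(0) = 1, cat(1) = 1
  cat(2) = 1*1 + 1*1 = 2
  cat(3) = 1*2 + 1*1 + 2*1 = 5
  cat(4) = 1*5 + 1*2 + 2*1 + 5*1 = 14
  cat(5) = 1*14 + 1*5 + 2*2 + 5*1 + 14*1 = 42
  cat(6) = 1*42 + 1*14 + 2*5 + 5*2 + 14*1 + 42*1 = 132
  cat(7) = 1*132 + 1*42 + 2*14 + 5*5 + 14*2 + 42*1 + 132*1 = 429
  cat(8) = 1*429 + 1*132 + 2*42 + 5*14 + 14*5 + 42*2 + 132*1 + 429*1 = 1430
  cat(9) = 1*1430 + 1*429 + 2*132 + 5*42 + 14*14 + 42*5 + 132*2 + 429*1 + 1430*1 = 4862
Now cat(10):
  cat(0)*cat(9) = 1*4862 = 4862
  cat(1)*cat(8) = 1*1430 = 1430
  cat(2)*cat(7) = 2*429 = 858
  cat(3)*cat(6) = 5*132 = 660
  cat(4)*cat(5) = 14*42 = 588
  cat(5)*cat(4) = 42*14 = 588
  cat(6)*cat(3) = 132*5 = 660
  cat(7)*cat(2) = 429*2 = 858
  cat(8)*cat(1) = 1430*1 = 1430
  cat(9)*cat(0) = 4862*1 = 4862
= 4862 + 1430 + 858 + 660 + 588 + 588 + 660 + 858 + 1430 + 4862
= 16796


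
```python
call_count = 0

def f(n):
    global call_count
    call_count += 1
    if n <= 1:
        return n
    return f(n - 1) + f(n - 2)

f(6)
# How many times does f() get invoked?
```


f(6) calls f(5) and f(4); each non-base call branches into two more.
Let C(k) = total number of calls made by f(k), including the call to f(k) itself.
Base cases: C(0) = 1, C(1) = 1
Recurrence: C(k) = 1 + C(k-1) + C(k-2)
  C(2) = 1 + C(1) + C(0) = 1 + 1 + 1 = 3
  C(3) = 1 + C(2) + C(1) = 1 + 3 + 1 = 5
  C(4) = 1 + C(3) + C(2) = 1 + 5 + 3 = 9
  C(5) = 1 + C(4) + C(3) = 1 + 9 + 5 = 15
  C(6) = 1 + C(5) + C(4) = 1 + 15 + 9 = 25
Total calls = C(6) = 25


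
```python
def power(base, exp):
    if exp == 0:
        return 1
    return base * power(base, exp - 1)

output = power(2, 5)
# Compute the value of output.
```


power(2, 5)
= 2 * power(2, 4)
= 2 * 2 * power(2, 3)
= 2 * 2 * 2 * power(2, 2)
= 2 * 2 * 2 * 2 * power(2, 1)
= 2 * 2 * 2 * 2 * 2 * power(2, 0)
= 2 * 2 * 2 * 2 * 2 * 1
= 32


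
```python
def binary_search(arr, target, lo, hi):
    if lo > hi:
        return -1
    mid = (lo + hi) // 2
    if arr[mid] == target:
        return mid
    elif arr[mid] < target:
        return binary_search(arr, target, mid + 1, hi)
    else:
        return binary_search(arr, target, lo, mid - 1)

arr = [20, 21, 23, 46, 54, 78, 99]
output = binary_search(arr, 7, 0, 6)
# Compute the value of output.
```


binary_search(arr, 7, 0, 6)
lo=0, hi=6, mid=3, arr[mid]=46
46 > 7, search left half
lo=0, hi=2, mid=1, arr[mid]=21
21 > 7, search left half
lo=0, hi=0, mid=0, arr[mid]=20
20 > 7, search left half
lo > hi, target not found, return -1
= -1


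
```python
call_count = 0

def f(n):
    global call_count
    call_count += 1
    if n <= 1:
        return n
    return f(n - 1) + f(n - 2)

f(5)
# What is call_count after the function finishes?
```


f(5) calls f(4) and f(3); each non-base call branches into two more.
Let C(k) = total number of calls made by f(k), including the call to f(k) itself.
Base cases: C(0) = 1, C(1) = 1
Recurrence: C(k) = 1 + C(k-1) + C(k-2)
  C(2) = 1 + C(1) + C(0) = 1 + 1 + 1 = 3
  C(3) = 1 + C(2) + C(1) = 1 + 3 + 1 = 5
  C(4) = 1 + C(3) + C(2) = 1 + 5 + 3 = 9
  C(5) = 1 + C(4) + C(3) = 1 + 9 + 5 = 15
Total calls = C(5) = 15


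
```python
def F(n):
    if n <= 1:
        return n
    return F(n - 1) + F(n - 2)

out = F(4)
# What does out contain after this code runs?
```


F(4)
= F(3) + F(2)
= (F(2) + F(1)) + F(2)
Computing bottom-up: F(0)=0, F(1)=1, F(2)=1, F(3)=2, F(4)=3
= 3


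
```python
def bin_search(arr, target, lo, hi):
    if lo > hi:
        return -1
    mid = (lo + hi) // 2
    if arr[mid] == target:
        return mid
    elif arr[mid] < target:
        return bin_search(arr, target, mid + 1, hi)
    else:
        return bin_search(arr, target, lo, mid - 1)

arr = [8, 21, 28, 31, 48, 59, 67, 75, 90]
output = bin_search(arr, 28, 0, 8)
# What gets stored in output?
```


bin_search(arr, 28, 0, 8)
lo=0, hi=8, mid=4, arr[mid]=48
48 > 28, search left half
lo=0, hi=3, mid=1, arr[mid]=21
21 < 28, search right half
lo=2, hi=3, mid=2, arr[mid]=28
arr[2] == 28, found at index 2
= 2


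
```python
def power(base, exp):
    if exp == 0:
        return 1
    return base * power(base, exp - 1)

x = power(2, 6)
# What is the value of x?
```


power(2, 6)
= 2 * power(2, 5)
= 2 * 2 * power(2, 4)
= 2 * 2 * 2 * power(2, 3)
= 2 * 2 * 2 * 2 * power(2, 2)
= 2 * 2 * 2 * 2 * 2 * power(2, 1)
= 2 * 2 * 2 * 2 * 2 * 2 * power(2, 0)
= 2 * 2 * 2 * 2 * 2 * 2 * 1
= 64


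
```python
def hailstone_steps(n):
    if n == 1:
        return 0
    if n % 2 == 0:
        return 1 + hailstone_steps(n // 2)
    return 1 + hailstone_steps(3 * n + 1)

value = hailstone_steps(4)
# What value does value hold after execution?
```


hailstone_steps(4)
4 is even -> hailstone_steps(2)
2 is even -> hailstone_steps(1)
Reached 1 after 2 steps
= 2


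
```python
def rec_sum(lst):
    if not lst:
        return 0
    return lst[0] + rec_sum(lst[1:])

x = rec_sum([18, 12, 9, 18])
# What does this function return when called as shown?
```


rec_sum([18, 12, 9, 18])
= 18 + rec_sum([12, 9, 18])
= 18 + 12 + rec_sum([9, 18])
= 18 + 12 + 9 + rec_sum([18])
= 18 + 12 + 9 + 18 + rec_sum([])
= 18 + 12 + 9 + 18 + 0
= 57


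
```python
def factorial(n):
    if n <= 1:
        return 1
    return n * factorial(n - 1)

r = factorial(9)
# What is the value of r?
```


factorial(9)
= 9 * factorial(8)
= 9 * 8 * factorial(7)
= 9 * 8 * 7 * factorial(6)
= 9 * 8 * 7 * 6 * factorial(5)
= 9 * 8 * 7 * 6 * 5 * factorial(4)
= 9 * 8 * 7 * 6 * 5 * 4 * factorial(3)
= 9 * 8 * 7 * 6 * 5 * 4 * 3 * factorial(2)
= 9 * 8 * 7 * 6 * 5 * 4 * 3 * 2 * factorial(1)
= 9 * 8 * 7 * 6 * 5 * 4 * 3 * 2 * 1
= 362880


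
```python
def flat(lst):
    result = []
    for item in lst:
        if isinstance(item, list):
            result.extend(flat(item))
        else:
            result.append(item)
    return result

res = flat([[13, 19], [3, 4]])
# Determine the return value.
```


flat([[13, 19], [3, 4]])
Processing each element:
  [13, 19] is a list -> flat recursively -> [13, 19]
  [3, 4] is a list -> flat recursively -> [3, 4]
= [13, 19, 3, 4]


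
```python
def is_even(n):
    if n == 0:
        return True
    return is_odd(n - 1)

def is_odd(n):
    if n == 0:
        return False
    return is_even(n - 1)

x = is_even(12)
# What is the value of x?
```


is_even(12)
= is_odd(11)
= is_even(10)
= is_odd(9)
= is_even(8)
= is_odd(7)
= is_even(6)
= is_odd(5)
= is_even(4)
= is_odd(3)
= is_even(2)
= is_odd(1)
= is_even(0)
n == 0: return True
= True


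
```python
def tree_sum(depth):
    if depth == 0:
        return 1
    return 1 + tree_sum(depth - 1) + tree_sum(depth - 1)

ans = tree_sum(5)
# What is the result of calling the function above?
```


tree_sum(5)
= 1 + tree_sum(4) + tree_sum(4)
= 1 + 2 * tree_sum(4)
tree_sum(k) = 2^(k+1) - 1
tree_sum(0) = 1
tree_sum(1) = 3
tree_sum(2) = 7
tree_sum(3) = 15
tree_sum(4) = 31
tree_sum(5) = 2^6 - 1 = 63


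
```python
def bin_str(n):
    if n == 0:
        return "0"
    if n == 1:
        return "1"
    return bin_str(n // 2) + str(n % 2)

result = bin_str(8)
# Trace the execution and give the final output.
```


bin_str(8)
= bin_str(4) + "0"
= bin_str(2) + "0" + "0"
= bin_str(1) + "0" + "0" + "0"
= "1" + "0" + "0" + "0"
= "1000"


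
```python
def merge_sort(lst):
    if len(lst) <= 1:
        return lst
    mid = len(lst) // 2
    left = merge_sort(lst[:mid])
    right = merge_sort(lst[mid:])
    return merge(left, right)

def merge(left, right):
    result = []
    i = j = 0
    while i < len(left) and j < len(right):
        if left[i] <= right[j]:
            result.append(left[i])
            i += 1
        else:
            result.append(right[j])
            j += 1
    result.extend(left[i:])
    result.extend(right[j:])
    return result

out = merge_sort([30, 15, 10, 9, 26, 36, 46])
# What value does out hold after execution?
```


merge_sort([30, 15, 10, 9, 26, 36, 46])
Split into [30, 15, 10] and [9, 26, 36, 46]
Left sorted: [10, 15, 30]
Right sorted: [9, 26, 36, 46]
Merge [10, 15, 30] and [9, 26, 36, 46]
= [9, 10, 15, 26, 30, 36, 46]


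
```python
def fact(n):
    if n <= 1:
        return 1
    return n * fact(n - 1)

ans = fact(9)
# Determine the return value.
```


fact(9)
= 9 * fact(8)
= 9 * 8 * fact(7)
= 9 * 8 * 7 * fact(6)
= 9 * 8 * 7 * 6 * fact(5)
= 9 * 8 * 7 * 6 * 5 * fact(4)
= 9 * 8 * 7 * 6 * 5 * 4 * fact(3)
= 9 * 8 * 7 * 6 * 5 * 4 * 3 * fact(2)
= 9 * 8 * 7 * 6 * 5 * 4 * 3 * 2 * fact(1)
= 9 * 8 * 7 * 6 * 5 * 4 * 3 * 2 * 1
= 362880


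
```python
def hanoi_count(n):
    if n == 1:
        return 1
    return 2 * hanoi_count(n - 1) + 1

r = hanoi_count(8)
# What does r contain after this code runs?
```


hanoi_count(8)
= 2 * hanoi_count(7) + 1
= 2 * (2 * hanoi_count(6) + 1) + 1
= 2 * (2 * (2 * hanoi_count(5) + 1) + 1) + 1
= 2 * (2 * (2 * (2 * hanoi_count(4) + 1) + 1) + 1) + 1
= 2 * (2 * (2 * (2 * (2 * hanoi_count(3) + 1) + 1) + 1) + 1) + 1
= 2 * (2 * (2 * (2 * (2 * (2 * hanoi_count(2) + 1) + 1) + 1) + 1) + 1) + 1
= 2 * (2 * (2 * (2 * (2 * (2 * (2 * hanoi_count(1) + 1) + 1) + 1) + 1) + 1) + 1) + 1
Now compute bottom-up:
hanoi_count(1) = 1
hanoi_count(2) = 2 * 1 + 1 = 3
hanoi_count(3) = 2 * 3 + 1 = 7
hanoi_count(4) = 2 * 7 + 1 = 15
hanoi_count(5) = 2 * 15 + 1 = 31
hanoi_count(6) = 2 * 31 + 1 = 63
hanoi_count(7) = 2 * 63 + 1 = 127
hanoi_count(8) = 2 * 127 + 1 = 255
= 255


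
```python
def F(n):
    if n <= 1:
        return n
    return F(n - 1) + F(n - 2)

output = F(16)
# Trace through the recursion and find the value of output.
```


F(16)
= F(15) + F(14)
= (F(14) + F(13)) + F(14)
Computing bottom-up: F(0)=0, F(1)=1, F(2)=1, F(3)=2, F(4)=3, F(5)=5, F(6)=8, F(7)=13, F(8)=21, F(9)=34, F(10)=55, F(11)=89, F(12)=144, F(13)=233, F(14)=377, F(15)=610, F(16)=987
= 987


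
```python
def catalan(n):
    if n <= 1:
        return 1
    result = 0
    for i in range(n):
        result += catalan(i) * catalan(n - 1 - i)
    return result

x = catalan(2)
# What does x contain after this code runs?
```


catalan(2)
= sum of catalan(i) * catalan(2-1-i) for i in 0..1
  catalan(0)*catalan(1) = 1*1 = 1
  catalan(1)*catalan(0) = 1*1 = 1
= 1 + 1
= 2


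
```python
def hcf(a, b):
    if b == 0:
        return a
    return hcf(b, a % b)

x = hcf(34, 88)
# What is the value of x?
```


hcf(34, 88)
= hcf(88, 34 % 88) = hcf(88, 34)
= hcf(34, 88 % 34) = hcf(34, 20)
= hcf(20, 34 % 20) = hcf(20, 14)
= hcf(14, 20 % 14) = hcf(14, 6)
= hcf(6, 14 % 6) = hcf(6, 2)
= hcf(2, 6 % 2) = hcf(2, 0)
b == 0, return a = 2


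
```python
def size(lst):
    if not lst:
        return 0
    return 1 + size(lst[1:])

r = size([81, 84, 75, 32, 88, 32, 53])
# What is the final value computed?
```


size([81, 84, 75, 32, 88, 32, 53])
= 1 + size([84, 75, 32, 88, 32, 53])
= 1 + 1 + size([75, 32, 88, 32, 53])
= 1 + 1 + 1 + size([32, 88, 32, 53])
= 1 + 1 + 1 + 1 + size([88, 32, 53])
= 1 + 1 + 1 + 1 + 1 + size([32, 53])
= 1 + 1 + 1 + 1 + 1 + 1 + size([53])
= 1 + 1 + 1 + 1 + 1 + 1 + 1 + size([])
= 1 + 1 + 1 + 1 + 1 + 1 + 1 + 0
= 7


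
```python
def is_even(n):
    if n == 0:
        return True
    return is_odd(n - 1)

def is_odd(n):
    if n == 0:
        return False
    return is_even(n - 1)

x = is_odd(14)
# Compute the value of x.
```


is_odd(14)
= is_even(13)
= is_odd(12)
= is_even(11)
= is_odd(10)
= is_even(9)
= is_odd(8)
= is_even(7)
= is_odd(6)
= is_even(5)
= is_odd(4)
= is_even(3)
= is_odd(2)
= is_even(1)
= is_odd(0)
n == 0: return False
= False


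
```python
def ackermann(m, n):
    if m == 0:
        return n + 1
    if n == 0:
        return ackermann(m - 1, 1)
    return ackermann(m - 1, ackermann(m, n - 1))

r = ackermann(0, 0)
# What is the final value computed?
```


ackermann(0, 0)
m == 0: return 0 + 1 = 1
= 1


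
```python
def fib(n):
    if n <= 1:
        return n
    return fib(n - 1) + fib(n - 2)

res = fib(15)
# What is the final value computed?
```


fib(15)
= fib(14) + fib(13)
= (fib(13) + fib(12)) + fib(13)
Computing bottom-up: fib(0)=0, fib(1)=1, fib(2)=1, fib(3)=2, fib(4)=3, fib(5)=5, fib(6)=8, fib(7)=13, fib(8)=21, fib(9)=34, fib(10)=55, fib(11)=89, fib(12)=144, fib(13)=233, fib(14)=377, fib(15)=610
= 610


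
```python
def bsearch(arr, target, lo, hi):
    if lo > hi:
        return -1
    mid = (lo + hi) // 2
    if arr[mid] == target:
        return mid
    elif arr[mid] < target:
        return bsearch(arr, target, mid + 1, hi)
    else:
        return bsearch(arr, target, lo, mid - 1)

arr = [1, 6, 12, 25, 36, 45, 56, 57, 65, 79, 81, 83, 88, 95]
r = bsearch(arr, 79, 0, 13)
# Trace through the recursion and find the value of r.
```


bsearch(arr, 79, 0, 13)
lo=0, hi=13, mid=6, arr[mid]=56
56 < 79, search right half
lo=7, hi=13, mid=10, arr[mid]=81
81 > 79, search left half
lo=7, hi=9, mid=8, arr[mid]=65
65 < 79, search right half
lo=9, hi=9, mid=9, arr[mid]=79
arr[9] == 79, found at index 9
= 9


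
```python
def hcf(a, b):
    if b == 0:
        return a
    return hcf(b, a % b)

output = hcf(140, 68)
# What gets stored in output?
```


hcf(140, 68)
= hcf(68, 140 % 68) = hcf(68, 4)
= hcf(4, 68 % 4) = hcf(4, 0)
b == 0, return a = 4


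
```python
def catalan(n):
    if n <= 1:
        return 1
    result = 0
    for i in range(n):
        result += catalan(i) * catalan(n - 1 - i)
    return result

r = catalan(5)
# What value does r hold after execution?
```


catalan(5)
= sum of catalan(i) * catalan(5-1-i) for i in 0..4
First compute sub-values bottom-up:
  catalan(0) = 1, catalan(1) = 1
  catalan(2) = 1*1 + 1*1 = 2
  catalan(3) = 1*2 + 1*1 + 2*1 = 5
  catalan(4) = 1*5 + 1*2 + 2*1 + 5*1 = 14
Now catalan(5):
  catalan(0)*catalan(4) = 1*14 = 14
  catalan(1)*catalan(3) = 1*5 = 5
  catalan(2)*catalan(2) = 2*2 = 4
  catalan(3)*catalan(1) = 5*1 = 5
  catalan(4)*catalan(0) = 14*1 = 14
= 14 + 5 + 4 + 5 + 14
= 42


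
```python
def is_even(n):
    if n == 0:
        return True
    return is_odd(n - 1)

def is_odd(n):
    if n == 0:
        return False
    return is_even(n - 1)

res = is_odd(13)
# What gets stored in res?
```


is_odd(13)
= is_even(12)
= is_odd(11)
= is_even(10)
= is_odd(9)
= is_even(8)
= is_odd(7)
= is_even(6)
= is_odd(5)
= is_even(4)
= is_odd(3)
= is_even(2)
= is_odd(1)
= is_even(0)
n == 0: return True
= True


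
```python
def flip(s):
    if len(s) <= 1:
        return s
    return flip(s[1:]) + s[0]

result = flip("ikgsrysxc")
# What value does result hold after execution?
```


flip("ikgsrysxc")
= flip("kgsrysxc") + "i"
= flip("gsrysxc") + "k" + "i"
= flip("srysxc") + "g" + "k" + "i"
= flip("rysxc") + "s" + "g" + "k" + "i"
= flip("ysxc") + "r" + "s" + "g" + "k" + "i"
= flip("sxc") + "y" + "r" + "s" + "g" + "k" + "i"
= flip("xc") + "s" + "y" + "r" + "s" + "g" + "k" + "i"
= flip("c") + "x" + "s" + "y" + "r" + "s" + "g" + "k" + "i"
= "c" + "x" + "s" + "y" + "r" + "s" + "g" + "k" + "i"
= "cxsyrsgki"


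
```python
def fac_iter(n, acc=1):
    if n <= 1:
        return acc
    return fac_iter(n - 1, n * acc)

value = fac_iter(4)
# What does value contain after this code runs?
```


fac_iter(4, 1)
= fac_iter(3, 4 * 1) = fac_iter(3, 4)
= fac_iter(2, 3 * 4) = fac_iter(2, 12)
= fac_iter(1, 2 * 12) = fac_iter(1, 24)
n <= 1, return acc = 24


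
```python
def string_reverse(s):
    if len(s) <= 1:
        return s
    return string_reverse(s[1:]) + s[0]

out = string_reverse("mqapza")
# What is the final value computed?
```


string_reverse("mqapza")
= string_reverse("qapza") + "m"
= string_reverse("apza") + "q" + "m"
= string_reverse("pza") + "a" + "q" + "m"
= string_reverse("za") + "p" + "a" + "q" + "m"
= string_reverse("a") + "z" + "p" + "a" + "q" + "m"
= "a" + "z" + "p" + "a" + "q" + "m"
= "azpaqm"


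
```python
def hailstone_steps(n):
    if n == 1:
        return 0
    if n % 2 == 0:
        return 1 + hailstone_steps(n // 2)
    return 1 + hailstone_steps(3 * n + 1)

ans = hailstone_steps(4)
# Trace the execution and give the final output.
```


hailstone_steps(4)
4 is even -> hailstone_steps(2)
2 is even -> hailstone_steps(1)
Reached 1 after 2 steps
= 2


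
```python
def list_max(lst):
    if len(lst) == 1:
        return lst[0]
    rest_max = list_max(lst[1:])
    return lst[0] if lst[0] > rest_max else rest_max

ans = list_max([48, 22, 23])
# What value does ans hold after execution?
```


list_max([48, 22, 23])
= compare 48 with list_max([22, 23])
= compare 22 with list_max([23])
Base: list_max([23]) = 23
compare 22 with 23: max = 23
compare 48 with 23: max = 48
= 48


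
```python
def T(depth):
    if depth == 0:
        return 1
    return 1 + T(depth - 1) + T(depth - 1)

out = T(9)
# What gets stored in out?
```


T(9)
= 1 + T(8) + T(8)
= 1 + 2 * T(8)
T(k) = 2^(k+1) - 1
T(0) = 1
T(1) = 3
T(2) = 7
T(3) = 15
T(4) = 31
T(9) = 2^10 - 1 = 1023


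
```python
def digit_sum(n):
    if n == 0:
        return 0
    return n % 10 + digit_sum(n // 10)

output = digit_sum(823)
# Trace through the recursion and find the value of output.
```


digit_sum(823)
= 3 + digit_sum(82)
= 3 + 2 + digit_sum(8)
= 3 + 2 + 8 + digit_sum(0)
= 3 + 2 + 8 + 0
= 13


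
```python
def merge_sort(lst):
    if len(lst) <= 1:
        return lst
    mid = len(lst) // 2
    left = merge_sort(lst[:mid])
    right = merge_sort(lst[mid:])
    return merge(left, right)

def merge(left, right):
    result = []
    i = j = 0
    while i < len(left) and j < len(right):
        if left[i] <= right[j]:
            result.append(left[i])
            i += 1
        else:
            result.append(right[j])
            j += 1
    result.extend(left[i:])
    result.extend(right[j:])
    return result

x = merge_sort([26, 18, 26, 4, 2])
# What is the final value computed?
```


merge_sort([26, 18, 26, 4, 2])
Split into [26, 18] and [26, 4, 2]
Left sorted: [18, 26]
Right sorted: [2, 4, 26]
Merge [18, 26] and [2, 4, 26]
= [2, 4, 18, 26, 26]


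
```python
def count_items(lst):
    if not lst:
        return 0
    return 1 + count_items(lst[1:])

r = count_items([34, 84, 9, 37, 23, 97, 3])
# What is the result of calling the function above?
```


count_items([34, 84, 9, 37, 23, 97, 3])
= 1 + count_items([84, 9, 37, 23, 97, 3])
= 1 + 1 + count_items([9, 37, 23, 97, 3])
= 1 + 1 + 1 + count_items([37, 23, 97, 3])
= 1 + 1 + 1 + 1 + count_items([23, 97, 3])
= 1 + 1 + 1 + 1 + 1 + count_items([97, 3])
= 1 + 1 + 1 + 1 + 1 + 1 + count_items([3])
= 1 + 1 + 1 + 1 + 1 + 1 + 1 + count_items([])
= 1 + 1 + 1 + 1 + 1 + 1 + 1 + 0
= 7


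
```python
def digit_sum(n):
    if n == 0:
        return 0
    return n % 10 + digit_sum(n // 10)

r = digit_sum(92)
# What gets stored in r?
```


digit_sum(92)
= 2 + digit_sum(9)
= 2 + 9 + digit_sum(0)
= 2 + 9 + 0
= 11


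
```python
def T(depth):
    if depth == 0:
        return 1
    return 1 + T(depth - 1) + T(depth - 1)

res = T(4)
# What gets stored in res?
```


T(4)
= 1 + T(3) + T(3)
= 1 + 2 * T(3)
T(k) = 2^(k+1) - 1
T(0) = 1
T(1) = 3
T(2) = 7
T(3) = 15
T(4) = 31
T(4) = 2^5 - 1 = 31


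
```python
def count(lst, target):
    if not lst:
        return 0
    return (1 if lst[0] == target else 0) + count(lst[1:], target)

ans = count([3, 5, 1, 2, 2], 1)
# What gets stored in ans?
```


count([3, 5, 1, 2, 2], 1)
lst[0]=3 != 1: 0 + count([5, 1, 2, 2], 1)
lst[0]=5 != 1: 0 + count([1, 2, 2], 1)
lst[0]=1 == 1: 1 + count([2, 2], 1)
lst[0]=2 != 1: 0 + count([2], 1)
lst[0]=2 != 1: 0 + count([], 1)
= 1


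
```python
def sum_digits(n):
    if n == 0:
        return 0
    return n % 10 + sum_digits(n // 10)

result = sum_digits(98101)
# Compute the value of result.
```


sum_digits(98101)
= 1 + sum_digits(9810)
= 1 + 0 + sum_digits(981)
= 1 + 0 + 1 + sum_digits(98)
= 1 + 0 + 1 + 8 + sum_digits(9)
= 1 + 0 + 1 + 8 + 9 + sum_digits(0)
= 1 + 0 + 1 + 8 + 9 + 0
= 19


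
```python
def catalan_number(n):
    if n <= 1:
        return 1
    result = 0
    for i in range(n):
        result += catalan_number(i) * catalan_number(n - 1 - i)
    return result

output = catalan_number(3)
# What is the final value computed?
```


catalan_number(3)
= sum of catalan_number(i) * catalan_number(3-1-i) for i in 0..2
First compute sub-values bottom-up:
  catalan_number(0) = 1, catalan_number(1) = 1
  catalan_number(2) = 1*1 + 1*1 = 2
Now catalan_number(3):
  catalan_number(0)*catalan_number(2) = 1*2 = 2
  catalan_number(1)*catalan_number(1) = 1*1 = 1
  catalan_number(2)*catalan_number(0) = 2*1 = 2
= 2 + 1 + 2
= 5


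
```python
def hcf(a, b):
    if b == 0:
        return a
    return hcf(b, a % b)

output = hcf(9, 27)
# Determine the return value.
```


hcf(9, 27)
= hcf(27, 9 % 27) = hcf(27, 9)
= hcf(9, 27 % 9) = hcf(9, 0)
b == 0, return a = 9


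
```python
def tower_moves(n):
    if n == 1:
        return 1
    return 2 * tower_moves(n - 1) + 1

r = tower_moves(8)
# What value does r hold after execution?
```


tower_moves(8)
= 2 * tower_moves(7) + 1
= 2 * (2 * tower_moves(6) + 1) + 1
= 2 * (2 * (2 * tower_moves(5) + 1) + 1) + 1
= 2 * (2 * (2 * (2 * tower_moves(4) + 1) + 1) + 1) + 1
= 2 * (2 * (2 * (2 * (2 * tower_moves(3) + 1) + 1) + 1) + 1) + 1
= 2 * (2 * (2 * (2 * (2 * (2 * tower_moves(2) + 1) + 1) + 1) + 1) + 1) + 1
= 2 * (2 * (2 * (2 * (2 * (2 * (2 * tower_moves(1) + 1) + 1) + 1) + 1) + 1) + 1) + 1
Now compute bottom-up:
tower_moves(1) = 1
tower_moves(2) = 2 * 1 + 1 = 3
tower_moves(3) = 2 * 3 + 1 = 7
tower_moves(4) = 2 * 7 + 1 = 15
tower_moves(5) = 2 * 15 + 1 = 31
tower_moves(6) = 2 * 31 + 1 = 63
tower_moves(7) = 2 * 63 + 1 = 127
tower_moves(8) = 2 * 127 + 1 = 255
= 255


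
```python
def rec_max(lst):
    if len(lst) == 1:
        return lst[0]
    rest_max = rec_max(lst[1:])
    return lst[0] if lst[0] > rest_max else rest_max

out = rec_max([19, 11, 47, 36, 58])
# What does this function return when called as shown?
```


rec_max([19, 11, 47, 36, 58])
= compare 19 with rec_max([11, 47, 36, 58])
= compare 11 with rec_max([47, 36, 58])
= compare 47 with rec_max([36, 58])
= compare 36 with rec_max([58])
Base: rec_max([58]) = 58
compare 36 with 58: max = 58
compare 47 with 58: max = 58
compare 11 with 58: max = 58
compare 19 with 58: max = 58
= 58


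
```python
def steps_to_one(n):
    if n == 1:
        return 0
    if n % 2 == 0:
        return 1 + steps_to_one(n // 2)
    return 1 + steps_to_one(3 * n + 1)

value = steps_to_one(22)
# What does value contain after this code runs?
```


steps_to_one(22)
22 is even -> steps_to_one(11)
11 is odd -> 3*11+1 = 34 -> steps_to_one(34)
34 is even -> steps_to_one(17)
17 is odd -> 3*17+1 = 52 -> steps_to_one(52)
52 is even -> steps_to_one(26)
26 is even -> steps_to_one(13)
13 is odd -> 3*13+1 = 40 -> steps_to_one(40)
40 is even -> steps_to_one(20)
20 is even -> steps_to_one(10)
10 is even -> steps_to_one(5)
5 is odd -> 3*5+1 = 16 -> steps_to_one(16)
16 is even -> steps_to_one(8)
8 is even -> steps_to_one(4)
4 is even -> steps_to_one(2)
2 is even -> steps_to_one(1)
Reached 1 after 15 steps
= 15


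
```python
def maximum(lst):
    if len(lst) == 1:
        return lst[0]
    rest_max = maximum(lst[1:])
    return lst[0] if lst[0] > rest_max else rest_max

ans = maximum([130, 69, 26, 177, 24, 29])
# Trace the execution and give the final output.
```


maximum([130, 69, 26, 177, 24, 29])
= compare 130 with maximum([69, 26, 177, 24, 29])
= compare 69 with maximum([26, 177, 24, 29])
= compare 26 with maximum([177, 24, 29])
= compare 177 with maximum([24, 29])
= compare 24 with maximum([29])
Base: maximum([29]) = 29
compare 24 with 29: max = 29
compare 177 with 29: max = 177
compare 26 with 177: max = 177
compare 69 with 177: max = 177
compare 130 with 177: max = 177
= 177


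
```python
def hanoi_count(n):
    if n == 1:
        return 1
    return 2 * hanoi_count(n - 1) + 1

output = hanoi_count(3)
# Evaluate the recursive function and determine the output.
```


hanoi_count(3)
= 2 * hanoi_count(2) + 1
= 2 * (2 * hanoi_count(1) + 1) + 1
Now compute bottom-up:
hanoi_count(1) = 1
hanoi_count(2) = 2 * 1 + 1 = 3
hanoi_count(3) = 2 * 3 + 1 = 7
= 7


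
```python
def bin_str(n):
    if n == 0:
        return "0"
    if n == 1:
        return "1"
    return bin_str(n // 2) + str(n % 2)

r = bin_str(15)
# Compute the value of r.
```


bin_str(15)
= bin_str(7) + "1"
= bin_str(3) + "1" + "1"
= bin_str(1) + "1" + "1" + "1"
= "1" + "1" + "1" + "1"
= "1111"


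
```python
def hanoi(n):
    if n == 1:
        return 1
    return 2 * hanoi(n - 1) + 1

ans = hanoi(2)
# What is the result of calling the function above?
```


hanoi(2)
= 2 * hanoi(1) + 1
Now compute bottom-up:
hanoi(1) = 1
hanoi(2) = 2 * 1 + 1 = 3
= 3


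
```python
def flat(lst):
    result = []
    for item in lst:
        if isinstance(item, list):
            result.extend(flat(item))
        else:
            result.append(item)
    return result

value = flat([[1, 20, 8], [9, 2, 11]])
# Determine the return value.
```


flat([[1, 20, 8], [9, 2, 11]])
Processing each element:
  [1, 20, 8] is a list -> flat recursively -> [1, 20, 8]
  [9, 2, 11] is a list -> flat recursively -> [9, 2, 11]
= [1, 20, 8, 9, 2, 11]


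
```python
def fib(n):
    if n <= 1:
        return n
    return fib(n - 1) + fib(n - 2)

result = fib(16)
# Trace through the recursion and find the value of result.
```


fib(16)
= fib(15) + fib(14)
= (fib(14) + fib(13)) + fib(14)
Computing bottom-up: fib(0)=0, fib(1)=1, fib(2)=1, fib(3)=2, fib(4)=3, fib(5)=5, fib(6)=8, fib(7)=13, fib(8)=21, fib(9)=34, fib(10)=55, fib(11)=89, fib(12)=144, fib(13)=233, fib(14)=377, fib(15)=610, fib(16)=987
= 987


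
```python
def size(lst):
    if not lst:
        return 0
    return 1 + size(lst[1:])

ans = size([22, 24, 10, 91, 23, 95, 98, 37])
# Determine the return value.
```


size([22, 24, 10, 91, 23, 95, 98, 37])
= 1 + size([24, 10, 91, 23, 95, 98, 37])
= 1 + 1 + size([10, 91, 23, 95, 98, 37])
= 1 + 1 + 1 + size([91, 23, 95, 98, 37])
= 1 + 1 + 1 + 1 + size([23, 95, 98, 37])
= 1 + 1 + 1 + 1 + 1 + size([95, 98, 37])
= 1 + 1 + 1 + 1 + 1 + 1 + size([98, 37])
= 1 + 1 + 1 + 1 + 1 + 1 + 1 + size([37])
= 1 + 1 + 1 + 1 + 1 + 1 + 1 + 1 + size([])
= 1 + 1 + 1 + 1 + 1 + 1 + 1 + 1 + 0
= 8
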